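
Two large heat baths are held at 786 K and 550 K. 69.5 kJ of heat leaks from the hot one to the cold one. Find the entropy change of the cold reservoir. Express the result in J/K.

ΔS_cold = 126 J/K

The cold reservoir gains heat Q, so ΔS_cold = +Q/T_C = 69500/550 = 126 J/K.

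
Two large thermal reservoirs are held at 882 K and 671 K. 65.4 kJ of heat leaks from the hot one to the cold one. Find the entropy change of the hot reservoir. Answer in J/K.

The hot reservoir loses heat Q, so ΔS_hot = −Q/T_H = −65400/882 = -74.1 J/K.

ΔS_hot = -74.1 J/K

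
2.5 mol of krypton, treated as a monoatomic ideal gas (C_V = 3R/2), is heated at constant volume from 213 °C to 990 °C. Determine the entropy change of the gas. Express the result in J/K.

ΔS = 29.8 J/K

In kelvin: T₁ = 486.15 K, T₂ = 1263.15 K. At constant volume, ΔS = nC_V ln(T₂/T₁) with C_V = 3R/2 = 12.47 J mol⁻¹ K⁻¹.
ΔS = 2.5 × 12.47 × ln(1263.15/486.15) = 29.8 J/K.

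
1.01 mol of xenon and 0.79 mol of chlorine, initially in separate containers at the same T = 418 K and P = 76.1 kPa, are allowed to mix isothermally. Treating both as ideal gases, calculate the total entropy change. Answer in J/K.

ΔS_mix = 10.3 J/K

Mole fractions: x_A = 1.01/1.8 = 0.561, x_B = 0.439.
ΔS_mix = −R(n_A ln x_A + n_B ln x_B) = −8.314 × (1.01 ln 0.561 + 0.79 ln 0.439) = 10.3 J/K.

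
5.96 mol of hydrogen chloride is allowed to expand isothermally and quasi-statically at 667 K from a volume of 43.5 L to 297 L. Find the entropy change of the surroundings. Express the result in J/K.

For an isothermal ideal gas ΔS_gas = nR ln(V₂/V₁) = 5.96 × 8.314 × ln(297/43.5) = 95.2 J/K.
The process is reversible, so ΔS_surr = −ΔS_gas = -95.2 J/K and ΔS_universe = 0.

ΔS_surr = -95.2 J/K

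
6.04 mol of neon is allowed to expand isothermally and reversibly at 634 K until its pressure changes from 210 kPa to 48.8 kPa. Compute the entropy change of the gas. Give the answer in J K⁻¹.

ΔS_gas = 73.3 J/K

For an isothermal ideal gas ΔS_gas = nR ln(P₁/P₂) = 6.04 × 8.314 × ln(210/48.8) = 73.3 J/K.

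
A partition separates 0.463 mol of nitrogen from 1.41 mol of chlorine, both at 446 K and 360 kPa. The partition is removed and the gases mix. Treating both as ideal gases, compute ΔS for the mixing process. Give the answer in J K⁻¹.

Mole fractions: x_A = 0.463/1.87 = 0.247, x_B = 0.753.
ΔS_mix = −R(n_A ln x_A + n_B ln x_B) = −8.314 × (0.463 ln 0.247 + 1.41 ln 0.753) = 8.71 J/K.

ΔS_mix = 8.71 J/K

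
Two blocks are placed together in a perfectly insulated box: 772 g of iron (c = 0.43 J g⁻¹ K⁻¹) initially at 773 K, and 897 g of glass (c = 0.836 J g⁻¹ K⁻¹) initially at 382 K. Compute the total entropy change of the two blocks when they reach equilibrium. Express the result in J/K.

ΔS_total = 61.5 J/K

Energy balance: T_f = (m₁c₁T₁ + m₂c₂T₂)/(m₁c₁ + m₂c₂) = 501.98 K.
ΔS₁ = m₁c₁ ln(T_f/T₁) = 331.96 × ln(501.98/773) = -143.3 J/K.
ΔS₂ = m₂c₂ ln(T_f/T₂) = 749.892 × ln(501.98/382) = 204.8 J/K.
ΔS_total = -143.3 + 204.8 = 61.5 J/K.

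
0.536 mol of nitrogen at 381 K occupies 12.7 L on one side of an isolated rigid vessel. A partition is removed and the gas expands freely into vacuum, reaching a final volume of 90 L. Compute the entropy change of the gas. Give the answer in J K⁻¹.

ΔS_gas = 8.73 J/K

For an ideal gas in free expansion Q = 0 and W = 0, so T is unchanged.
Entropy is a state function; using a reversible isothermal path, ΔS_gas = nR ln(V₂/V₁) = 0.536 × 8.314 × ln(90/12.7) = 8.73 J/K.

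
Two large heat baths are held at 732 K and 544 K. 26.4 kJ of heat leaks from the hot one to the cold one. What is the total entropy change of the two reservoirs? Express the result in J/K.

ΔS_total = 12.5 J/K

ΔS_hot = −Q/T_H = −26400/732 = -36.07 J/K and ΔS_cold = +Q/T_C = 26400/544 = 48.53 J/K.
ΔS_total = -36.07 + 48.53 = 12.5 J/K, positive as the second law requires.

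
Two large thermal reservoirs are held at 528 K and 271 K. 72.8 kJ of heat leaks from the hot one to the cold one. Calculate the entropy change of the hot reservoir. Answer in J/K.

The hot reservoir loses heat Q, so ΔS_hot = −Q/T_H = −72800/528 = -138 J/K.

ΔS_hot = -138 J/K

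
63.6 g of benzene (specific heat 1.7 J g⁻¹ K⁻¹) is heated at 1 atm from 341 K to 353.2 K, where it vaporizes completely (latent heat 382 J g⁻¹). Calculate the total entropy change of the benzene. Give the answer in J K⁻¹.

ΔS = 72.6 J/K

Warming step: ΔS₁ = m c ln(T_tr/T_i) = 63.6 × 1.7 × ln(353.2/341) = 3.801 J/K.
Phase change: ΔS₂ = +mL/T_tr = 63.6 × 382 / 353.2 = 68.79 J/K.
ΔS_total = (3.801) + (68.79) = 72.6 J/K.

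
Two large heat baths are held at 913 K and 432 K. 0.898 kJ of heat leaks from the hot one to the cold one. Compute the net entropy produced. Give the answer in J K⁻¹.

ΔS_hot = −Q/T_H = −898/913 = -0.9836 J/K and ΔS_cold = +Q/T_C = 898/432 = 2.079 J/K.
ΔS_total = -0.9836 + 2.079 = 1.1 J/K, positive as the second law requires.

ΔS_total = 1.1 J/K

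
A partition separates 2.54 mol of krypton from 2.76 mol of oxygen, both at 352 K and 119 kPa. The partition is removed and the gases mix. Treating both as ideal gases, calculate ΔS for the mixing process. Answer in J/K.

ΔS_mix = 30.5 J/K

Mole fractions: x_A = 2.54/5.3 = 0.479, x_B = 0.521.
ΔS_mix = −R(n_A ln x_A + n_B ln x_B) = −8.314 × (2.54 ln 0.479 + 2.76 ln 0.521) = 30.5 J/K.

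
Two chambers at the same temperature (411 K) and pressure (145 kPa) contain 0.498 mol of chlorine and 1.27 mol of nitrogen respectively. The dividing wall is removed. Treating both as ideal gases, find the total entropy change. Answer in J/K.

ΔS_mix = 8.74 J/K

Mole fractions: x_A = 0.498/1.77 = 0.282, x_B = 0.718.
ΔS_mix = −R(n_A ln x_A + n_B ln x_B) = −8.314 × (0.498 ln 0.282 + 1.27 ln 0.718) = 8.74 J/K.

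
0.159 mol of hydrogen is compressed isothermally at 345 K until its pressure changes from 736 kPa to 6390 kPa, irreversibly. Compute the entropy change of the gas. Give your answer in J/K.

ΔS_gas = -2.86 J/K

Entropy is a state function, so ΔS_gas depends only on the end states.
For an isothermal ideal gas ΔS_gas = nR ln(P₁/P₂) = 0.159 × 8.314 × ln(736/6390) = -2.86 J/K.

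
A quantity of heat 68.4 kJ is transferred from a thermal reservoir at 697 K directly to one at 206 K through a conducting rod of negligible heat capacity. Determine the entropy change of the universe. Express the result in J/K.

ΔS_hot = −Q/T_H = −68400/697 = -98.13 J/K and ΔS_cold = +Q/T_C = 68400/206 = 332 J/K.
ΔS_total = -98.13 + 332 = 234 J/K, positive as the second law requires.

ΔS_total = 234 J/K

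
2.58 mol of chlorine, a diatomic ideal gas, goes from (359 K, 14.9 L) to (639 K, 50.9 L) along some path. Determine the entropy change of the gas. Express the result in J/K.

Entropy is a state function: ΔS = nC_V ln(T₂/T₁) + nR ln(V₂/V₁), with C_V = 5R/2 = 20.79 J mol⁻¹ K⁻¹ for a diatomic ideal gas.
ΔS = 2.58 × [20.79 × ln(639/359) + 8.314 × ln(50.9/14.9)] = 57.3 J/K.

ΔS = 57.3 J/K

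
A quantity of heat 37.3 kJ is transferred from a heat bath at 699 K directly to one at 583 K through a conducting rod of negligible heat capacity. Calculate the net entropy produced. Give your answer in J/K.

ΔS_hot = −Q/T_H = −37300/699 = -53.36 J/K and ΔS_cold = +Q/T_C = 37300/583 = 63.98 J/K.
ΔS_total = -53.36 + 63.98 = 10.6 J/K, positive as the second law requires.

ΔS_total = 10.6 J/K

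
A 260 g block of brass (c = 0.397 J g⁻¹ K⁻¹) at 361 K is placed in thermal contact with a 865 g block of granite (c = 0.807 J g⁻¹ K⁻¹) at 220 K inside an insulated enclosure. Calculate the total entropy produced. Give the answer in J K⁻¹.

ΔS_total = 12.4 J/K

Energy balance: T_f = (m₁c₁T₁ + m₂c₂T₂)/(m₁c₁ + m₂c₂) = 238.16 K.
ΔS₁ = m₁c₁ ln(T_f/T₁) = 103.22 × ln(238.16/361) = -42.931 J/K.
ΔS₂ = m₂c₂ ln(T_f/T₂) = 698.055 × ln(238.16/220) = 55.377 J/K.
ΔS_total = -42.931 + 55.377 = 12.4 J/K.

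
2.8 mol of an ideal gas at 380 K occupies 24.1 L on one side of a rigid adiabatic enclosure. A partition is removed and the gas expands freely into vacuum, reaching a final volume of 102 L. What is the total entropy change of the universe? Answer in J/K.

ΔS_universe = 33.6 J/K

No heat is exchanged and no work is done, so the ideal-gas temperature stays constant.
Entropy is a state function; using a reversible isothermal path, ΔS_gas = nR ln(V₂/V₁) = 2.8 × 8.314 × ln(102/24.1) = 33.6 J/K.
The insulated surroundings exchange no heat, so ΔS_surr = 0 and ΔS_universe = ΔS_gas.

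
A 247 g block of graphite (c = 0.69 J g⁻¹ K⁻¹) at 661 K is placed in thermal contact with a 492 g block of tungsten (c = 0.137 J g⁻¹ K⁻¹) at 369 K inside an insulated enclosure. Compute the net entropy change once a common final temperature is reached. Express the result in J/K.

Energy balance: T_f = (m₁c₁T₁ + m₂c₂T₂)/(m₁c₁ + m₂c₂) = 578.24 K.
ΔS₁ = m₁c₁ ln(T_f/T₁) = 170.43 × ln(578.24/661) = -22.8 J/K.
ΔS₂ = m₂c₂ ln(T_f/T₂) = 67.404 × ln(578.24/369) = 30.28 J/K.
ΔS_total = -22.8 + 30.28 = 7.48 J/K.

ΔS_total = 7.48 J/K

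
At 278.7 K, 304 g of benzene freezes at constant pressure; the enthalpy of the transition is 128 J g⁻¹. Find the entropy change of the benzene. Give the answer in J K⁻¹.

Heat released by the substance: Q = −mL = −304 × 128 = −38912 J.
At constant T, ΔS = Q_rev/T = −38912 / 278.7 = -140 J/K.

ΔS = -140 J/K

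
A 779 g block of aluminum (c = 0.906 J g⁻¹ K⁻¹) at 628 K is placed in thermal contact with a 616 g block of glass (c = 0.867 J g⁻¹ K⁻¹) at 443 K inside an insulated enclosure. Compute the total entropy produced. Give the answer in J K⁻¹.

ΔS_total = 18.1 J/K

Energy balance: T_f = (m₁c₁T₁ + m₂c₂T₂)/(m₁c₁ + m₂c₂) = 548.31 K.
ΔS₁ = m₁c₁ ln(T_f/T₁) = 705.774 × ln(548.31/628) = -95.77 J/K.
ΔS₂ = m₂c₂ ln(T_f/T₂) = 534.072 × ln(548.31/443) = 113.9 J/K.
ΔS_total = -95.77 + 113.9 = 18.1 J/K.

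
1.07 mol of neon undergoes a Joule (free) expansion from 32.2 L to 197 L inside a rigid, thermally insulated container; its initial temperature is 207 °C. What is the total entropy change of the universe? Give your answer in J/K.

ΔS_universe = 16.1 J/K

For an ideal gas in free expansion Q = 0 and W = 0, so T is unchanged.
Entropy is a state function; using a reversible isothermal path, ΔS_gas = nR ln(V₂/V₁) = 1.07 × 8.314 × ln(197/32.2) = 16.1 J/K.
The insulated surroundings exchange no heat, so ΔS_surr = 0 and ΔS_universe = ΔS_gas.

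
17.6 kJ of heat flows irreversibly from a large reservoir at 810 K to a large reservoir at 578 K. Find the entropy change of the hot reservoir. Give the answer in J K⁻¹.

The hot reservoir loses heat Q, so ΔS_hot = −Q/T_H = −17600/810 = -21.7 J/K.

ΔS_hot = -21.7 J/K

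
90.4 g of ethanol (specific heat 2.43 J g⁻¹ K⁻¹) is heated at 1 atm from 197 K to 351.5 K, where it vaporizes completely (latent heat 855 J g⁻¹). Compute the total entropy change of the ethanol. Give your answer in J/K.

Warming step: ΔS₁ = m c ln(T_tr/T_i) = 90.4 × 2.43 × ln(351.5/197) = 127.2 J/K.
Phase change: ΔS₂ = +mL/T_tr = 90.4 × 855 / 351.5 = 219.9 J/K.
ΔS_total = (127.2) + (219.9) = 347 J/K.

ΔS = 347 J/K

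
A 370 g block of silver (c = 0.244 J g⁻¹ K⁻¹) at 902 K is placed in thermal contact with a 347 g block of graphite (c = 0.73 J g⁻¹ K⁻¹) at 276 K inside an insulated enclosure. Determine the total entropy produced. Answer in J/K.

Energy balance: T_f = (m₁c₁T₁ + m₂c₂T₂)/(m₁c₁ + m₂c₂) = 440.48 K.
ΔS₁ = m₁c₁ ln(T_f/T₁) = 90.28 × ln(440.48/902) = -64.71 J/K.
ΔS₂ = m₂c₂ ln(T_f/T₂) = 253.31 × ln(440.48/276) = 118.4 J/K.
ΔS_total = -64.71 + 118.4 = 53.7 J/K.

ΔS_total = 53.7 J/K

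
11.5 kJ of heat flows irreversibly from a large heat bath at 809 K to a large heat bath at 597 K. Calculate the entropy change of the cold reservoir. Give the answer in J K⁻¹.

ΔS_cold = 19.3 J/K

The cold reservoir gains heat Q, so ΔS_cold = +Q/T_C = 11500/597 = 19.3 J/K.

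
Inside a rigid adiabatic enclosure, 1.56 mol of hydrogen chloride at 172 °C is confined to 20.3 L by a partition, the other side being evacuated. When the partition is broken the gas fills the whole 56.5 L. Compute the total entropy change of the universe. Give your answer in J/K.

For an ideal gas in free expansion Q = 0 and W = 0, so T is unchanged.
Entropy is a state function; using a reversible isothermal path, ΔS_gas = nR ln(V₂/V₁) = 1.56 × 8.314 × ln(56.5/20.3) = 13.3 J/K.
The insulated surroundings exchange no heat, so ΔS_surr = 0 and ΔS_universe = ΔS_gas.

ΔS_universe = 13.3 J/K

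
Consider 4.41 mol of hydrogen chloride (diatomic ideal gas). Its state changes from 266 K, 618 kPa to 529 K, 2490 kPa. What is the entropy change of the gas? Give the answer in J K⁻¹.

ΔS = 37.1 J/K

ΔS = nC_p ln(T₂/T₁) − nR ln(P₂/P₁), with C_p = 7R/2 = 29.1 J mol⁻¹ K⁻¹ for a diatomic ideal gas.
ΔS = 4.41 × [29.1 × ln(529/266) − 8.314 × ln(2490/618)] = 37.1 J/K.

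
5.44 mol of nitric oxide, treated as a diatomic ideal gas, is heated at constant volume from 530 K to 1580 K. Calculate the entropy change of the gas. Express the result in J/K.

ΔS = 124 J/K

At constant volume, ΔS = nC_V ln(T₂/T₁) with C_V = 5R/2 = 20.79 J mol⁻¹ K⁻¹.
ΔS = 5.44 × 20.79 × ln(1580/530) = 124 J/K.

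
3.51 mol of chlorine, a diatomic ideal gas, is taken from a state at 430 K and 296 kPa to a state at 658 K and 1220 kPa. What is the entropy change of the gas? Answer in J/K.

ΔS = 2.12 J/K

ΔS = nC_p ln(T₂/T₁) − nR ln(P₂/P₁), with C_p = 7R/2 = 29.1 J mol⁻¹ K⁻¹ for a diatomic ideal gas.
ΔS = 3.51 × [29.1 × ln(658/430) − 8.314 × ln(1220/296)] = 2.12 J/K.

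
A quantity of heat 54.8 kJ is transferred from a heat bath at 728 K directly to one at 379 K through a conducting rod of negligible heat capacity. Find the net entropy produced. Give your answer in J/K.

ΔS_total = 69.3 J/K

ΔS_hot = −Q/T_H = −54800/728 = -75.27 J/K and ΔS_cold = +Q/T_C = 54800/379 = 144.6 J/K.
ΔS_total = -75.27 + 144.6 = 69.3 J/K, positive as the second law requires.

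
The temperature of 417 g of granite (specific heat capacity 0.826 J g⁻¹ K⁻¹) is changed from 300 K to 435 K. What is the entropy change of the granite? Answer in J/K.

ΔS = 128 J/K

ΔS = ∫dQ_rev/T = m c ln(T₂/T₁) = 417 × 0.826 × ln(435/300) = 128 J/K.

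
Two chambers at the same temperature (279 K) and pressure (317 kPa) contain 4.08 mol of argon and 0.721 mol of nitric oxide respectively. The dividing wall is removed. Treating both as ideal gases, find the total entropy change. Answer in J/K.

Mole fractions: x_A = 4.08/4.8 = 0.85, x_B = 0.15.
ΔS_mix = −R(n_A ln x_A + n_B ln x_B) = −8.314 × (4.08 ln 0.85 + 0.721 ln 0.15) = 16.9 J/K.

ΔS_mix = 16.9 J/K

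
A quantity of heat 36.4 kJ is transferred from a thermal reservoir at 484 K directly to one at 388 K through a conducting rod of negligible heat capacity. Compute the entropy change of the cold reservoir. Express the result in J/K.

ΔS_cold = 93.8 J/K

The cold reservoir gains heat Q, so ΔS_cold = +Q/T_C = 36400/388 = 93.8 J/K.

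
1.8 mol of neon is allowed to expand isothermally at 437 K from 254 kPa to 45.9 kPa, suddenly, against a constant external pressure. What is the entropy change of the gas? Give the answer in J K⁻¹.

Entropy is a state function, so ΔS_gas depends only on the end states.
For an isothermal ideal gas ΔS_gas = nR ln(P₁/P₂) = 1.8 × 8.314 × ln(254/45.9) = 25.6 J/K.

ΔS_gas = 25.6 J/K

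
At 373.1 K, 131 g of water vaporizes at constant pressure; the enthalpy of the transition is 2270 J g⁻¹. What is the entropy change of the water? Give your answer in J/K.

ΔS = 797 J/K

Heat absorbed by the substance: Q = mL = 131 × 2270 = 297370 J.
At constant T, ΔS = Q_rev/T = 297370 / 373.1 = 797 J/K.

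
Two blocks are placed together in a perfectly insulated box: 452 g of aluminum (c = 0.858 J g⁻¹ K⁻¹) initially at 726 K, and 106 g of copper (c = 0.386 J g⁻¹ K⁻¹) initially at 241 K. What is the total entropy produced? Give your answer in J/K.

Energy balance: T_f = (m₁c₁T₁ + m₂c₂T₂)/(m₁c₁ + m₂c₂) = 679.71 K.
ΔS₁ = m₁c₁ ln(T_f/T₁) = 387.816 × ln(679.71/726) = -25.55 J/K.
ΔS₂ = m₂c₂ ln(T_f/T₂) = 40.916 × ln(679.71/241) = 42.42 J/K.
ΔS_total = -25.55 + 42.42 = 16.9 J/K.

ΔS_total = 16.9 J/K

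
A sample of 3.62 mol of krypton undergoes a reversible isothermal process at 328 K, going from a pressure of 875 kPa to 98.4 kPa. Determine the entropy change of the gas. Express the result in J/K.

For an isothermal ideal gas ΔS_gas = nR ln(P₁/P₂) = 3.62 × 8.314 × ln(875/98.4) = 65.8 J/K.

ΔS_gas = 65.8 J/K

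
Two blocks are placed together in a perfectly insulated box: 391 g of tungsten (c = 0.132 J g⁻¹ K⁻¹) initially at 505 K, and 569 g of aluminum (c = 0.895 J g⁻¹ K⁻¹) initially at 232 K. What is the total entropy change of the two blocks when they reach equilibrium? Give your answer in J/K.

Energy balance: T_f = (m₁c₁T₁ + m₂c₂T₂)/(m₁c₁ + m₂c₂) = 257.12 K.
ΔS₁ = m₁c₁ ln(T_f/T₁) = 51.612 × ln(257.12/505) = -34.84 J/K.
ΔS₂ = m₂c₂ ln(T_f/T₂) = 509.255 × ln(257.12/232) = 52.36 J/K.
ΔS_total = -34.84 + 52.36 = 17.5 J/K.

ΔS_total = 17.5 J/K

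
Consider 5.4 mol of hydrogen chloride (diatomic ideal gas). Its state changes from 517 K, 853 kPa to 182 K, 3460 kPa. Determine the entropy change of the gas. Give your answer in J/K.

ΔS = -227 J/K

ΔS = nC_p ln(T₂/T₁) − nR ln(P₂/P₁), with C_p = 7R/2 = 29.1 J mol⁻¹ K⁻¹ for a diatomic ideal gas.
ΔS = 5.4 × [29.1 × ln(182/517) − 8.314 × ln(3460/853)] = -227 J/K.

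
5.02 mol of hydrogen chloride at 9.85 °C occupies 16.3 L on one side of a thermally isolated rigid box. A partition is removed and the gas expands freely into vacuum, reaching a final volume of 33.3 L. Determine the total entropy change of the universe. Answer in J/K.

No heat is exchanged and no work is done, so the ideal-gas temperature stays constant.
Entropy is a state function; using a reversible isothermal path, ΔS_gas = nR ln(V₂/V₁) = 5.02 × 8.314 × ln(33.3/16.3) = 29.8 J/K.
The insulated surroundings exchange no heat, so ΔS_surr = 0 and ΔS_universe = ΔS_gas.

ΔS_universe = 29.8 J/K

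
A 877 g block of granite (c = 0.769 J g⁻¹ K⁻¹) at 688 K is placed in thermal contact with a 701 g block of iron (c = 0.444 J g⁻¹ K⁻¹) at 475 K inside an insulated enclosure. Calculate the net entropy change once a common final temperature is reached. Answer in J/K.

Energy balance: T_f = (m₁c₁T₁ + m₂c₂T₂)/(m₁c₁ + m₂c₂) = 620.74 K.
ΔS₁ = m₁c₁ ln(T_f/T₁) = 674.413 × ln(620.74/688) = -69.38 J/K.
ΔS₂ = m₂c₂ ln(T_f/T₂) = 311.244 × ln(620.74/475) = 83.29 J/K.
ΔS_total = -69.38 + 83.29 = 13.9 J/K.

ΔS_total = 13.9 J/K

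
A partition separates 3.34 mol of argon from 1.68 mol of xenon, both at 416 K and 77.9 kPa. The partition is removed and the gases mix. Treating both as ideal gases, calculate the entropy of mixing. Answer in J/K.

Mole fractions: x_A = 3.34/5.02 = 0.665, x_B = 0.335.
ΔS_mix = −R(n_A ln x_A + n_B ln x_B) = −8.314 × (3.34 ln 0.665 + 1.68 ln 0.335) = 26.6 J/K.

ΔS_mix = 26.6 J/K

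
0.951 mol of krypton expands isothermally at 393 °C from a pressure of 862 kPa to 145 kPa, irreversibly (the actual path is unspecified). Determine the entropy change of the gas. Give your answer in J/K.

Entropy is a state function, so ΔS_gas depends only on the end states.
For an isothermal ideal gas ΔS_gas = nR ln(P₁/P₂) = 0.951 × 8.314 × ln(862/145) = 14.1 J/K.

ΔS_gas = 14.1 J/K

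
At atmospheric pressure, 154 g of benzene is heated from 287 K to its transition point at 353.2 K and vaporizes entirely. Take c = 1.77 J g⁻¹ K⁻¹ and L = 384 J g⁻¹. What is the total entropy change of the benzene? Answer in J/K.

Warming step: ΔS₁ = m c ln(T_tr/T_i) = 154 × 1.77 × ln(353.2/287) = 56.57 J/K.
Phase change: ΔS₂ = +mL/T_tr = 154 × 384 / 353.2 = 167.4 J/K.
ΔS_total = (56.57) + (167.4) = 224 J/K.

ΔS = 224 J/K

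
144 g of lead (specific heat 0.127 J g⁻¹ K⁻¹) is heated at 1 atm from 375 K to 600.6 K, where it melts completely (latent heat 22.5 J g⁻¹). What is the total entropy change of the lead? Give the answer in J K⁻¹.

ΔS = 14 J/K

Warming step: ΔS₁ = m c ln(T_tr/T_i) = 144 × 0.127 × ln(600.6/375) = 8.614 J/K.
Phase change: ΔS₂ = +mL/T_tr = 144 × 22.5 / 600.6 = 5.395 J/K.
ΔS_total = (8.614) + (5.395) = 14 J/K.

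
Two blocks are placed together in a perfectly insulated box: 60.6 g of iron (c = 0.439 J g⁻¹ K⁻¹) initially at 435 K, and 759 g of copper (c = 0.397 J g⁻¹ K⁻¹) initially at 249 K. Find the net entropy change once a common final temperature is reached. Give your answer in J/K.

ΔS_total = 4.45 J/K

Energy balance: T_f = (m₁c₁T₁ + m₂c₂T₂)/(m₁c₁ + m₂c₂) = 264.09 K.
ΔS₁ = m₁c₁ ln(T_f/T₁) = 26.6034 × ln(264.09/435) = -13.28 J/K.
ΔS₂ = m₂c₂ ln(T_f/T₂) = 301.323 × ln(264.09/249) = 17.73 J/K.
ΔS_total = -13.28 + 17.73 = 4.45 J/K.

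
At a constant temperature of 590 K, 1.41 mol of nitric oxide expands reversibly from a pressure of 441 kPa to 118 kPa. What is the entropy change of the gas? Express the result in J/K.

ΔS_gas = 15.5 J/K

For an isothermal ideal gas ΔS_gas = nR ln(P₁/P₂) = 1.41 × 8.314 × ln(441/118) = 15.5 J/K.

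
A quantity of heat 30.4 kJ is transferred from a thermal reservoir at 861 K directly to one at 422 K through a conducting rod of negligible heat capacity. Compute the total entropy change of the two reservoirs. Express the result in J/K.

ΔS_total = 36.7 J/K

ΔS_hot = −Q/T_H = −30400/861 = -35.31 J/K and ΔS_cold = +Q/T_C = 30400/422 = 72.04 J/K.
ΔS_total = -35.31 + 72.04 = 36.7 J/K, positive as the second law requires.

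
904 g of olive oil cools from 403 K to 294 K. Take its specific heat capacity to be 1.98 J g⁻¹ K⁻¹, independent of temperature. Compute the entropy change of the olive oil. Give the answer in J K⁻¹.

ΔS = -564 J/K

ΔS = ∫dQ_rev/T = m c ln(T₂/T₁) = 904 × 1.98 × ln(294/403) = -564 J/K.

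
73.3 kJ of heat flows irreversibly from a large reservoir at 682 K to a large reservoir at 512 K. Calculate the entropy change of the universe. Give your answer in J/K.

ΔS_total = 35.7 J/K

ΔS_hot = −Q/T_H = −73300/682 = -107.5 J/K and ΔS_cold = +Q/T_C = 73300/512 = 143.2 J/K.
ΔS_total = -107.5 + 143.2 = 35.7 J/K, positive as the second law requires.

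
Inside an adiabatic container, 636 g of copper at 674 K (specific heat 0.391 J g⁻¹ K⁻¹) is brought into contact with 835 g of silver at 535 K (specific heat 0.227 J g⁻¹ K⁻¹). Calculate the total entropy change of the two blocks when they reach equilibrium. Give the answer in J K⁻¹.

Energy balance: T_f = (m₁c₁T₁ + m₂c₂T₂)/(m₁c₁ + m₂c₂) = 613.88 K.
ΔS₁ = m₁c₁ ln(T_f/T₁) = 248.676 × ln(613.88/674) = -23.235 J/K.
ΔS₂ = m₂c₂ ln(T_f/T₂) = 189.545 × ln(613.88/535) = 26.068 J/K.
ΔS_total = -23.235 + 26.068 = 2.83 J/K.

ΔS_total = 2.83 J/K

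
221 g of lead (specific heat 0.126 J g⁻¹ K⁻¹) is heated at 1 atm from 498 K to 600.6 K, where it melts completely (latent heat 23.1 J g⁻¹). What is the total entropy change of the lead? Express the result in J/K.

Warming step: ΔS₁ = m c ln(T_tr/T_i) = 221 × 0.126 × ln(600.6/498) = 5.216 J/K.
Phase change: ΔS₂ = +mL/T_tr = 221 × 23.1 / 600.6 = 8.5 J/K.
ΔS_total = (5.216) + (8.5) = 13.7 J/K.

ΔS = 13.7 J/K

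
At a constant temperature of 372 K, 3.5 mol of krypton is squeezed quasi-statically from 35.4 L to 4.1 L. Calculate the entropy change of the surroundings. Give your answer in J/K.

For an isothermal ideal gas ΔS_gas = nR ln(V₂/V₁) = 3.5 × 8.314 × ln(4.1/35.4) = -62.7 J/K.
The process is reversible, so ΔS_surr = −ΔS_gas = 62.7 J/K and ΔS_universe = 0.

ΔS_surr = 62.7 J/K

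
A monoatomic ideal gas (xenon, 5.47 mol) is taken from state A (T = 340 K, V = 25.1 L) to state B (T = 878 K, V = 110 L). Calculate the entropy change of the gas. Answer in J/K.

ΔS = 132 J/K

Entropy is a state function: ΔS = nC_V ln(T₂/T₁) + nR ln(V₂/V₁), with C_V = 3R/2 = 12.47 J mol⁻¹ K⁻¹ for a monoatomic ideal gas.
ΔS = 5.47 × [12.47 × ln(878/340) + 8.314 × ln(110/25.1)] = 132 J/K.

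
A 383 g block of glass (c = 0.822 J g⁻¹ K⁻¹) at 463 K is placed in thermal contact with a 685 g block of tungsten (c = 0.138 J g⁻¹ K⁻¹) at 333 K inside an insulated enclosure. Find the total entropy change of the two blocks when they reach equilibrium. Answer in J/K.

Energy balance: T_f = (m₁c₁T₁ + m₂c₂T₂)/(m₁c₁ + m₂c₂) = 432.98 K.
ΔS₁ = m₁c₁ ln(T_f/T₁) = 314.826 × ln(432.98/463) = -21.105 J/K.
ΔS₂ = m₂c₂ ln(T_f/T₂) = 94.53 × ln(432.98/333) = 24.819 J/K.
ΔS_total = -21.105 + 24.819 = 3.71 J/K.

ΔS_total = 3.71 J/K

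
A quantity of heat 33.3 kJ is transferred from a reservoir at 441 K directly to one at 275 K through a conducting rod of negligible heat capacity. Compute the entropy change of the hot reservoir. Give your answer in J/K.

The hot reservoir loses heat Q, so ΔS_hot = −Q/T_H = −33300/441 = -75.5 J/K.

ΔS_hot = -75.5 J/K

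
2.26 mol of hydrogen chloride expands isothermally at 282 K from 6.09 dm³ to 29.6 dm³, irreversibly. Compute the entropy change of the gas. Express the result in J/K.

Entropy is a state function, so ΔS_gas depends only on the end states.
For an isothermal ideal gas ΔS_gas = nR ln(V₂/V₁) = 2.26 × 8.314 × ln(29.6/6.09) = 29.7 J/K.

ΔS_gas = 29.7 J/K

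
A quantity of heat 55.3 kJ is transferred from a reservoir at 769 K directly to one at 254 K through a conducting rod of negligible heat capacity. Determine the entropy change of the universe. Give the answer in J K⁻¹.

ΔS_hot = −Q/T_H = −55300/769 = -71.91 J/K and ΔS_cold = +Q/T_C = 55300/254 = 217.7 J/K.
ΔS_total = -71.91 + 217.7 = 146 J/K, positive as the second law requires.

ΔS_total = 146 J/K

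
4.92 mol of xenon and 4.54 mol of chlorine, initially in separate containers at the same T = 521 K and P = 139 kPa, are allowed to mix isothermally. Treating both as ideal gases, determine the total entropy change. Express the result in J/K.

Mole fractions: x_A = 4.92/9.46 = 0.52, x_B = 0.48.
ΔS_mix = −R(n_A ln x_A + n_B ln x_B) = −8.314 × (4.92 ln 0.52 + 4.54 ln 0.48) = 54.5 J/K.

ΔS_mix = 54.5 J/K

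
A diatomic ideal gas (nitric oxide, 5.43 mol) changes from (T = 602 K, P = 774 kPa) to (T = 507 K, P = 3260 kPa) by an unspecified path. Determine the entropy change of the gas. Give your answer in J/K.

ΔS = -92.1 J/K

ΔS = nC_p ln(T₂/T₁) − nR ln(P₂/P₁), with C_p = 7R/2 = 29.1 J mol⁻¹ K⁻¹ for a diatomic ideal gas.
ΔS = 5.43 × [29.1 × ln(507/602) − 8.314 × ln(3260/774)] = -92.1 J/K.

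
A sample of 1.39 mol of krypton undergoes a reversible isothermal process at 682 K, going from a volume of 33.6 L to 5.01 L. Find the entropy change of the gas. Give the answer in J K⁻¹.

For an isothermal ideal gas ΔS_gas = nR ln(V₂/V₁) = 1.39 × 8.314 × ln(5.01/33.6) = -22 J/K.

ΔS_gas = -22 J/K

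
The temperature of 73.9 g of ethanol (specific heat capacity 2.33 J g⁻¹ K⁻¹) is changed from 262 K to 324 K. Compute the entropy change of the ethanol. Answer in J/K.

ΔS = ∫dQ_rev/T = m c ln(T₂/T₁) = 73.9 × 2.33 × ln(324/262) = 36.6 J/K.

ΔS = 36.6 J/K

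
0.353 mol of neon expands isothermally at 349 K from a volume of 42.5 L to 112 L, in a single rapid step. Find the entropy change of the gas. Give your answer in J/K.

ΔS_gas = 2.84 J/K

Entropy is a state function, so ΔS_gas depends only on the end states.
For an isothermal ideal gas ΔS_gas = nR ln(V₂/V₁) = 0.353 × 8.314 × ln(112/42.5) = 2.84 J/K.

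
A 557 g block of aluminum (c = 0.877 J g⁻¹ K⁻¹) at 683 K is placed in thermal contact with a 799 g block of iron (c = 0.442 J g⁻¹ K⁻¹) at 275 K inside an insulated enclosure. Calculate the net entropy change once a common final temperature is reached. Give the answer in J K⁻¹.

ΔS_total = 78.4 J/K

Energy balance: T_f = (m₁c₁T₁ + m₂c₂T₂)/(m₁c₁ + m₂c₂) = 511.8 K.
ΔS₁ = m₁c₁ ln(T_f/T₁) = 488.489 × ln(511.8/683) = -141 J/K.
ΔS₂ = m₂c₂ ln(T_f/T₂) = 353.158 × ln(511.8/275) = 219.4 J/K.
ΔS_total = -141 + 219.4 = 78.4 J/K.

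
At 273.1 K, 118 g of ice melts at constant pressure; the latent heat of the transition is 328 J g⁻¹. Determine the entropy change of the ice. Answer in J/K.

ΔS = 142 J/K

Heat absorbed by the substance: Q = mL = 118 × 328 = 38704 J.
At constant T, ΔS = Q_rev/T = 38704 / 273.1 = 142 J/K.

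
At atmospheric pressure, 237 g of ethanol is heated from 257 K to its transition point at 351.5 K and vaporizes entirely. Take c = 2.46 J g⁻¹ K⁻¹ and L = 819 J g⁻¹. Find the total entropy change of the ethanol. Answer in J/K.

ΔS = 735 J/K

Warming step: ΔS₁ = m c ln(T_tr/T_i) = 237 × 2.46 × ln(351.5/257) = 182.6 J/K.
Phase change: ΔS₂ = +mL/T_tr = 237 × 819 / 351.5 = 552.2 J/K.
ΔS_total = (182.6) + (552.2) = 735 J/K.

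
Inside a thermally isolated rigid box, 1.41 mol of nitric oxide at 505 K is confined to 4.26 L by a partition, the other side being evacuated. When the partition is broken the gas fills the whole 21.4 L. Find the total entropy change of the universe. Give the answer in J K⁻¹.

ΔS_universe = 18.9 J/K

For an ideal gas in free expansion Q = 0 and W = 0, so T is unchanged.
Entropy is a state function; using a reversible isothermal path, ΔS_gas = nR ln(V₂/V₁) = 1.41 × 8.314 × ln(21.4/4.26) = 18.9 J/K.
The insulated surroundings exchange no heat, so ΔS_surr = 0 and ΔS_universe = ΔS_gas.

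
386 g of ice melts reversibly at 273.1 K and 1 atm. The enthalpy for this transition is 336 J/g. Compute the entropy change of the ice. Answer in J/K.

ΔS = 475 J/K

Heat absorbed by the substance: Q = mL = 386 × 336 = 129696 J.
At constant T, ΔS = Q_rev/T = 129696 / 273.1 = 475 J/K.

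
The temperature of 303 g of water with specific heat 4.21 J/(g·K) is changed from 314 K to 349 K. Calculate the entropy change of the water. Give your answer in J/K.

ΔS = ∫dQ_rev/T = m c ln(T₂/T₁) = 303 × 4.21 × ln(349/314) = 135 J/K.

ΔS = 135 J/K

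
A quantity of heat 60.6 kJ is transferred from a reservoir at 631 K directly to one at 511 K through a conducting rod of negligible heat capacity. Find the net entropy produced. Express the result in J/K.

ΔS_total = 22.6 J/K

ΔS_hot = −Q/T_H = −60600/631 = -96.04 J/K and ΔS_cold = +Q/T_C = 60600/511 = 118.6 J/K.
ΔS_total = -96.04 + 118.6 = 22.6 J/K, positive as the second law requires.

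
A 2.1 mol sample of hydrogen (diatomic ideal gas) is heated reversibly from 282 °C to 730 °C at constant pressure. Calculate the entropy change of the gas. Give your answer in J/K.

ΔS = 36.2 J/K

In kelvin: T₁ = 555.15 K, T₂ = 1003.15 K. At constant pressure, ΔS = nC_p ln(T₂/T₁) with C_p = 7R/2 = 29.1 J mol⁻¹ K⁻¹.
ΔS = 2.1 × 29.1 × ln(1003.15/555.15) = 36.2 J/K.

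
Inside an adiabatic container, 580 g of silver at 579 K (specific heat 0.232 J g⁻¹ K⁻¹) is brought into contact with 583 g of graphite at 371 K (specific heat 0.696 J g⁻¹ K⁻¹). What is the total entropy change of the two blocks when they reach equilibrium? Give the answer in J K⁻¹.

Energy balance: T_f = (m₁c₁T₁ + m₂c₂T₂)/(m₁c₁ + m₂c₂) = 422.8 K.
ΔS₁ = m₁c₁ ln(T_f/T₁) = 134.56 × ln(422.8/579) = -42.31 J/K.
ΔS₂ = m₂c₂ ln(T_f/T₂) = 405.768 × ln(422.8/371) = 53.03 J/K.
ΔS_total = -42.31 + 53.03 = 10.7 J/K.

ΔS_total = 10.7 J/K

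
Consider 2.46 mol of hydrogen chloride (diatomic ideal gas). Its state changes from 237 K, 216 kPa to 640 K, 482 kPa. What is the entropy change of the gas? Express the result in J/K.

ΔS = nC_p ln(T₂/T₁) − nR ln(P₂/P₁), with C_p = 7R/2 = 29.1 J mol⁻¹ K⁻¹ for a diatomic ideal gas.
ΔS = 2.46 × [29.1 × ln(640/237) − 8.314 × ln(482/216)] = 54.7 J/K.

ΔS = 54.7 J/K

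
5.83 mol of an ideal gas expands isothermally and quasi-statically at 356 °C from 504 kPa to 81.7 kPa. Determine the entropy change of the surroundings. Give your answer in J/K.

For an isothermal ideal gas ΔS_gas = nR ln(P₁/P₂) = 5.83 × 8.314 × ln(504/81.7) = 88.2 J/K.
The process is reversible, so ΔS_surr = −ΔS_gas = -88.2 J/K and ΔS_universe = 0.

ΔS_surr = -88.2 J/K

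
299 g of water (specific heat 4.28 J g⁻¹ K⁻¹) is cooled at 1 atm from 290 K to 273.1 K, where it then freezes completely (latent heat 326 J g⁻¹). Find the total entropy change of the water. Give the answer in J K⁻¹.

Cooling step: ΔS₁ = m c ln(T_tr/T_i) = 299 × 4.28 × ln(273.1/290) = -76.84 J/K.
Phase change: ΔS₂ = −mL/T_tr = −299 × 326 / 273.1 = -356.9 J/K.
ΔS_total = (-76.84) + (-356.9) = -434 J/K.

ΔS = -434 J/K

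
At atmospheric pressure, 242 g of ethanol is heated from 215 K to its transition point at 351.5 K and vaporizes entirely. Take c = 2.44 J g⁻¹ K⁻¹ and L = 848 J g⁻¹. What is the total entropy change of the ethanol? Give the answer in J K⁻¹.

ΔS = 874 J/K

Warming step: ΔS₁ = m c ln(T_tr/T_i) = 242 × 2.44 × ln(351.5/215) = 290.3 J/K.
Phase change: ΔS₂ = +mL/T_tr = 242 × 848 / 351.5 = 583.8 J/K.
ΔS_total = (290.3) + (583.8) = 874 J/K.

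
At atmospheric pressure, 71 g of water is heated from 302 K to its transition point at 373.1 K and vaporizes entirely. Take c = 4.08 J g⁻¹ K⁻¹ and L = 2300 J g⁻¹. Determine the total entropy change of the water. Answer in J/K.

ΔS = 499 J/K

Warming step: ΔS₁ = m c ln(T_tr/T_i) = 71 × 4.08 × ln(373.1/302) = 61.24 J/K.
Phase change: ΔS₂ = +mL/T_tr = 71 × 2300 / 373.1 = 437.7 J/K.
ΔS_total = (61.24) + (437.7) = 499 J/K.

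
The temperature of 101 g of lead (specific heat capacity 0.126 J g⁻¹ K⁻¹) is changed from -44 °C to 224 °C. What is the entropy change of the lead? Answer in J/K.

In kelvin: T₁ = 229.15 K, T₂ = 497.15 K. ΔS = ∫dQ_rev/T = m c ln(T₂/T₁) = 101 × 0.126 × ln(497.15/229.15) = 9.86 J/K.

ΔS = 9.86 J/K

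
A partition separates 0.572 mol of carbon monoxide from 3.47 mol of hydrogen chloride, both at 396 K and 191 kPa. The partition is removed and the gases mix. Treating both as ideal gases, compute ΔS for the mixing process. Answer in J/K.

Mole fractions: x_A = 0.572/4.04 = 0.142, x_B = 0.858.
ΔS_mix = −R(n_A ln x_A + n_B ln x_B) = −8.314 × (0.572 ln 0.142 + 3.47 ln 0.858) = 13.7 J/K.

ΔS_mix = 13.7 J/K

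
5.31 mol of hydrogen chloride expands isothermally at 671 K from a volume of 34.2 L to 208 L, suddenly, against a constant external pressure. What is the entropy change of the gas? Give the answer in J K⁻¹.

Entropy is a state function, so ΔS_gas depends only on the end states.
For an isothermal ideal gas ΔS_gas = nR ln(V₂/V₁) = 5.31 × 8.314 × ln(208/34.2) = 79.7 J/K.

ΔS_gas = 79.7 J/K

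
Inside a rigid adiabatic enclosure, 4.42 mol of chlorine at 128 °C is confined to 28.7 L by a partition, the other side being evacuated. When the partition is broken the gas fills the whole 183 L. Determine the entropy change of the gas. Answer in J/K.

For an ideal gas in free expansion Q = 0 and W = 0, so T is unchanged.
Entropy is a state function; using a reversible isothermal path, ΔS_gas = nR ln(V₂/V₁) = 4.42 × 8.314 × ln(183/28.7) = 68.1 J/K.

ΔS_gas = 68.1 J/K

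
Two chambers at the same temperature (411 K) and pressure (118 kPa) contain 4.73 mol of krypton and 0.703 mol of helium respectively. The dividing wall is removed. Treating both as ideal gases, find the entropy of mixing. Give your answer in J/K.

ΔS_mix = 17.4 J/K

Mole fractions: x_A = 4.73/5.43 = 0.871, x_B = 0.129.
ΔS_mix = −R(n_A ln x_A + n_B ln x_B) = −8.314 × (4.73 ln 0.871 + 0.703 ln 0.129) = 17.4 J/K.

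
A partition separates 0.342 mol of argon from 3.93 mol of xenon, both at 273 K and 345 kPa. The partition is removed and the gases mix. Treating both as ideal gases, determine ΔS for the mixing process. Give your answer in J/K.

ΔS_mix = 9.91 J/K

Mole fractions: x_A = 0.342/4.27 = 0.0801, x_B = 0.92.
ΔS_mix = −R(n_A ln x_A + n_B ln x_B) = −8.314 × (0.342 ln 0.0801 + 3.93 ln 0.92) = 9.91 J/K.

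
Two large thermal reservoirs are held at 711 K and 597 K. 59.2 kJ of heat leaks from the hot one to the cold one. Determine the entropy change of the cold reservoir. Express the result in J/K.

The cold reservoir gains heat Q, so ΔS_cold = +Q/T_C = 59200/597 = 99.2 J/K.

ΔS_cold = 99.2 J/K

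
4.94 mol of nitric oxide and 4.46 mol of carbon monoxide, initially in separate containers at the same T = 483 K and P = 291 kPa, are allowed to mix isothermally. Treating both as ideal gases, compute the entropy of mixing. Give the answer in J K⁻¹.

Mole fractions: x_A = 4.94/9.4 = 0.526, x_B = 0.474.
ΔS_mix = −R(n_A ln x_A + n_B ln x_B) = −8.314 × (4.94 ln 0.526 + 4.46 ln 0.474) = 54.1 J/K.

ΔS_mix = 54.1 J/K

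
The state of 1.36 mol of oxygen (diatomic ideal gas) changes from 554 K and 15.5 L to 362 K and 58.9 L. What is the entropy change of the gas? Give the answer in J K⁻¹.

ΔS = 3.07 J/K

Entropy is a state function: ΔS = nC_V ln(T₂/T₁) + nR ln(V₂/V₁), with C_V = 5R/2 = 20.79 J mol⁻¹ K⁻¹ for a diatomic ideal gas.
ΔS = 1.36 × [20.79 × ln(362/554) + 8.314 × ln(58.9/15.5)] = 3.07 J/K.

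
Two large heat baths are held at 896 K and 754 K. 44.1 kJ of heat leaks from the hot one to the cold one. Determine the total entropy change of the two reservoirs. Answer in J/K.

ΔS_total = 9.27 J/K

ΔS_hot = −Q/T_H = −44100/896 = -49.22 J/K and ΔS_cold = +Q/T_C = 44100/754 = 58.49 J/K.
ΔS_total = -49.22 + 58.49 = 9.27 J/K, positive as the second law requires.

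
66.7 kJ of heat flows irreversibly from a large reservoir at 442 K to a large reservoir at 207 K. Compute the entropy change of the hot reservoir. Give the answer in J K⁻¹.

The hot reservoir loses heat Q, so ΔS_hot = −Q/T_H = −66700/442 = -151 J/K.

ΔS_hot = -151 J/K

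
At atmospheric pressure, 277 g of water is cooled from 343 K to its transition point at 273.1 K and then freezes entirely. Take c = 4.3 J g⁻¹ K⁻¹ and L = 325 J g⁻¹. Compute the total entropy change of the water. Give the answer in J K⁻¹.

ΔS = -601 J/K

Cooling step: ΔS₁ = m c ln(T_tr/T_i) = 277 × 4.3 × ln(273.1/343) = -271.4 J/K.
Phase change: ΔS₂ = −mL/T_tr = −277 × 325 / 273.1 = -329.6 J/K.
ΔS_total = (-271.4) + (-329.6) = -601 J/K.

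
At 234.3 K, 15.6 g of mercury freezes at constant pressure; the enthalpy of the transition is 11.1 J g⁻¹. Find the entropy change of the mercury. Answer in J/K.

ΔS = -0.739 J/K

Heat released by the substance: Q = −mL = −15.6 × 11.1 = −173.16 J.
At constant T, ΔS = Q_rev/T = −173.16 / 234.3 = -0.739 J/K.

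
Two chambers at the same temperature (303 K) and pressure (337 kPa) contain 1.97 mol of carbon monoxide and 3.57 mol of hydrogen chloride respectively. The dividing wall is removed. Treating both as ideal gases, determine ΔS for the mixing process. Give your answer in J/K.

Mole fractions: x_A = 1.97/5.54 = 0.356, x_B = 0.644.
ΔS_mix = −R(n_A ln x_A + n_B ln x_B) = −8.314 × (1.97 ln 0.356 + 3.57 ln 0.644) = 30 J/K.

ΔS_mix = 30 J/K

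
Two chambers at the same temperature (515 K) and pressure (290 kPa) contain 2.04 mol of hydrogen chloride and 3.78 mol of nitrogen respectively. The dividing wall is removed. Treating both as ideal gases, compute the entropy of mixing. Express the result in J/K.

Mole fractions: x_A = 2.04/5.82 = 0.351, x_B = 0.649.
ΔS_mix = −R(n_A ln x_A + n_B ln x_B) = −8.314 × (2.04 ln 0.351 + 3.78 ln 0.649) = 31.3 J/K.

ΔS_mix = 31.3 J/K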